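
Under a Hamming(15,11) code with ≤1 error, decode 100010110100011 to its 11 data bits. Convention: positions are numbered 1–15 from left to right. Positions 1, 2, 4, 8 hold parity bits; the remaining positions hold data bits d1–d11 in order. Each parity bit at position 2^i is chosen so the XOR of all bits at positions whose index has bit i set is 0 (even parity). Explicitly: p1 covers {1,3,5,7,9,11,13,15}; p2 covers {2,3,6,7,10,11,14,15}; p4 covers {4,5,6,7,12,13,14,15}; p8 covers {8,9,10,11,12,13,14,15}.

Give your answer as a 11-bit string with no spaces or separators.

s1 (pos 1,3,5,7,9,11,13,15): 1⊕0⊕1⊕1⊕0⊕0⊕0⊕1 = 0
s2 (pos 2,3,6,7,10,11,14,15): 0⊕0⊕0⊕1⊕1⊕0⊕1⊕1 = 0
s4 (pos 4,5,6,7,12,13,14,15): 0⊕1⊕0⊕1⊕0⊕0⊕1⊕1 = 0
s8 (pos 8,9,10,11,12,13,14,15): 1⊕0⊕1⊕0⊕0⊕0⊕1⊕1 = 0
Syndrome s8…s1 = 0000 → no error.
Read data bits from positions 3,5,6,7,9,10,11,12,13,14,15: 01010100011

01010100011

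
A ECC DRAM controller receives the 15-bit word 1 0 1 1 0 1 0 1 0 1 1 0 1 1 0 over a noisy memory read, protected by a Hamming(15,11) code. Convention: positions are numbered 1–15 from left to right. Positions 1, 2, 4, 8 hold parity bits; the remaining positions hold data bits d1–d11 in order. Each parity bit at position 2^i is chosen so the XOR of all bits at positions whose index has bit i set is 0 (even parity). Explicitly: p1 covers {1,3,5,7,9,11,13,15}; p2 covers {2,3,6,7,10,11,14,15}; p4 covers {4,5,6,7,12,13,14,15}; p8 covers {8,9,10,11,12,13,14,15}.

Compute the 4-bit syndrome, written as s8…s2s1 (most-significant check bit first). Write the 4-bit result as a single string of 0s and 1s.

1010

s1 (pos 1,3,5,7,9,11,13,15): 1⊕1⊕0⊕0⊕0⊕1⊕1⊕0 = 0
s2 (pos 2,3,6,7,10,11,14,15): 0⊕1⊕1⊕0⊕1⊕1⊕1⊕0 = 1
s4 (pos 4,5,6,7,12,13,14,15): 1⊕0⊕1⊕0⊕0⊕1⊕1⊕0 = 0
s8 (pos 8,9,10,11,12,13,14,15): 1⊕0⊕1⊕1⊕0⊕1⊕1⊕0 = 1
Syndrome s8…s1 = 1010 → error at position 10.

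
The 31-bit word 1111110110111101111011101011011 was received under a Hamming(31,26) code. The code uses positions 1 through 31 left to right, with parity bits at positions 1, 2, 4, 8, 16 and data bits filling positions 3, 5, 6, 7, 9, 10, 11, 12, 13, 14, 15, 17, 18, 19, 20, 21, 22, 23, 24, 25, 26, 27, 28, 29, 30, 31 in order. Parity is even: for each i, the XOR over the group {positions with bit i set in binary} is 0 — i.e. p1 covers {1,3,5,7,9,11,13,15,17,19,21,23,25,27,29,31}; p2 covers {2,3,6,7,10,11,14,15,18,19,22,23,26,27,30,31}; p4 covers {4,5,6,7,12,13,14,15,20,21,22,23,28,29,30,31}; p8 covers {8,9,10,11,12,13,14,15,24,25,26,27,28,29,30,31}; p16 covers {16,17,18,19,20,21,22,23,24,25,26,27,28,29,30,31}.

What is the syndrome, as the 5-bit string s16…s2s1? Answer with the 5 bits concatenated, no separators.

s1 (pos 1,3,5,7,9,11,13,15,17,19,21,23,25,27,29,31): 1⊕1⊕1⊕0⊕1⊕1⊕1⊕0⊕1⊕1⊕1⊕1⊕1⊕1⊕0⊕1 = 1
s2 (pos 2,3,6,7,10,11,14,15,18,19,22,23,26,27,30,31): 1⊕1⊕1⊕0⊕0⊕1⊕1⊕0⊕1⊕1⊕1⊕1⊕0⊕1⊕1⊕1 = 0
s4 (pos 4,5,6,7,12,13,14,15,20,21,22,23,28,29,30,31): 1⊕1⊕1⊕0⊕1⊕1⊕1⊕0⊕0⊕1⊕1⊕1⊕1⊕0⊕1⊕1 = 0
s8 (pos 8,9,10,11,12,13,14,15,24,25,26,27,28,29,30,31): 1⊕1⊕0⊕1⊕1⊕1⊕1⊕0⊕0⊕1⊕0⊕1⊕1⊕0⊕1⊕1 = 1
s16 (pos 16,17,18,19,20,21,22,23,24,25,26,27,28,29,30,31): 1⊕1⊕1⊕1⊕0⊕1⊕1⊕1⊕0⊕1⊕0⊕1⊕1⊕0⊕1⊕1 = 0
Syndrome s16…s1 = 01001 → error at position 9.

01001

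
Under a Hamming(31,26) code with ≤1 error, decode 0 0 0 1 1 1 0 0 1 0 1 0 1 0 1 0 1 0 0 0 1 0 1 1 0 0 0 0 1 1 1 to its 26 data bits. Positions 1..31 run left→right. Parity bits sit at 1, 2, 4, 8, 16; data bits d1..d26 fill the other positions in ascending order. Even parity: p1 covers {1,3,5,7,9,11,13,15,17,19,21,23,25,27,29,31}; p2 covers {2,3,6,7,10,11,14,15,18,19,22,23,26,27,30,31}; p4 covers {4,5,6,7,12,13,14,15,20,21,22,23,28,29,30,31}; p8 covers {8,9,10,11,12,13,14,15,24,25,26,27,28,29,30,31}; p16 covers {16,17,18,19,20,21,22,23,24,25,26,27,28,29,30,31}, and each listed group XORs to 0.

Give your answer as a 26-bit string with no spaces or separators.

s1 (pos 1,3,5,7,9,11,13,15,17,19,21,23,25,27,29,31): 0⊕0⊕1⊕0⊕1⊕1⊕1⊕1⊕1⊕0⊕1⊕1⊕0⊕0⊕1⊕1 = 0
s2 (pos 2,3,6,7,10,11,14,15,18,19,22,23,26,27,30,31): 0⊕0⊕1⊕0⊕0⊕1⊕0⊕1⊕0⊕0⊕0⊕1⊕0⊕0⊕1⊕1 = 0
s4 (pos 4,5,6,7,12,13,14,15,20,21,22,23,28,29,30,31): 1⊕1⊕1⊕0⊕0⊕1⊕0⊕1⊕0⊕1⊕0⊕1⊕0⊕1⊕1⊕1 = 0
s8 (pos 8,9,10,11,12,13,14,15,24,25,26,27,28,29,30,31): 0⊕1⊕0⊕1⊕0⊕1⊕0⊕1⊕1⊕0⊕0⊕0⊕0⊕1⊕1⊕1 = 0
s16 (pos 16,17,18,19,20,21,22,23,24,25,26,27,28,29,30,31): 0⊕1⊕0⊕0⊕0⊕1⊕0⊕1⊕1⊕0⊕0⊕0⊕0⊕1⊕1⊕1 = 1
Syndrome s16…s1 = 10000 → error at position 16.
Flip position 16: 0001110010101010100010110000111 → 0001110010101011100010110000111
Read data bits from positions 3,5,6,7,9,10,11,12,13,14,15,17,18,19,20,21,22,23,24,25,26,27,28,29,30,31: 01101010101100010110000111

01101010101100010110000111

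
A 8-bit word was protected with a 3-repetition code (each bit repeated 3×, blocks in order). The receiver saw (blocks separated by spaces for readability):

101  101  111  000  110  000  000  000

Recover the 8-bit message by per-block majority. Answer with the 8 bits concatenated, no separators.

11101000

Block 1 (101): 2 ones → 1
Block 2 (101): 2 ones → 1
Block 3 (111): 3 ones → 1
Block 4 (000): 0 ones → 0
Block 5 (110): 2 ones → 1
Block 6 (000): 0 ones → 0
Block 7 (000): 0 ones → 0
Block 8 (000): 0 ones → 0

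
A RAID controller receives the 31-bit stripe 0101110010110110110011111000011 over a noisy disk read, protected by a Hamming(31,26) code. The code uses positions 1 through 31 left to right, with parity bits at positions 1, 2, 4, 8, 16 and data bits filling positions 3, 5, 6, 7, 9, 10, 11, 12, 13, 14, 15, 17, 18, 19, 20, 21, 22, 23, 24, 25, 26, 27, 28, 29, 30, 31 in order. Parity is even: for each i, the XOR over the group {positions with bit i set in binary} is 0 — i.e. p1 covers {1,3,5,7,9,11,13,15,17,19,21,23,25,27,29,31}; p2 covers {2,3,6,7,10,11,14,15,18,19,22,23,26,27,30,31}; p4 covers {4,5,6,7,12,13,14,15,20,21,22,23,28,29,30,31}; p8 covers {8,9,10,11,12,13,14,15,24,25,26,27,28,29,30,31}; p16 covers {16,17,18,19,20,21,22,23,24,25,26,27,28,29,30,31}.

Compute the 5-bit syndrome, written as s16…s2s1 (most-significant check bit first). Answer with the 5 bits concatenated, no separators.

11101

s1 (pos 1,3,5,7,9,11,13,15,17,19,21,23,25,27,29,31): 0⊕0⊕1⊕0⊕1⊕1⊕0⊕1⊕1⊕0⊕1⊕1⊕1⊕0⊕0⊕1 = 1
s2 (pos 2,3,6,7,10,11,14,15,18,19,22,23,26,27,30,31): 1⊕0⊕1⊕0⊕0⊕1⊕1⊕1⊕1⊕0⊕1⊕1⊕0⊕0⊕1⊕1 = 0
s4 (pos 4,5,6,7,12,13,14,15,20,21,22,23,28,29,30,31): 1⊕1⊕1⊕0⊕1⊕0⊕1⊕1⊕0⊕1⊕1⊕1⊕0⊕0⊕1⊕1 = 1
s8 (pos 8,9,10,11,12,13,14,15,24,25,26,27,28,29,30,31): 0⊕1⊕0⊕1⊕1⊕0⊕1⊕1⊕1⊕1⊕0⊕0⊕0⊕0⊕1⊕1 = 1
s16 (pos 16,17,18,19,20,21,22,23,24,25,26,27,28,29,30,31): 0⊕1⊕1⊕0⊕0⊕1⊕1⊕1⊕1⊕1⊕0⊕0⊕0⊕0⊕1⊕1 = 1
Syndrome s16…s1 = 11101 → error at position 29.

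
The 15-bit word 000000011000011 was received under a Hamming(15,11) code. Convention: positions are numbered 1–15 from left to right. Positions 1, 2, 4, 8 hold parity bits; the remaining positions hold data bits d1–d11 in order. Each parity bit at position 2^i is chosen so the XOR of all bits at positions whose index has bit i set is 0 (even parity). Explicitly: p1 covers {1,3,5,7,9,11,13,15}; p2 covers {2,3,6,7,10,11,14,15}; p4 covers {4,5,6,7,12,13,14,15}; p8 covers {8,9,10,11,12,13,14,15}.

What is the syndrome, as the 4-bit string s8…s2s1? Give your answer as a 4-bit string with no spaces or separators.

0000

s1 (pos 1,3,5,7,9,11,13,15): 0⊕0⊕0⊕0⊕1⊕0⊕0⊕1 = 0
s2 (pos 2,3,6,7,10,11,14,15): 0⊕0⊕0⊕0⊕0⊕0⊕1⊕1 = 0
s4 (pos 4,5,6,7,12,13,14,15): 0⊕0⊕0⊕0⊕0⊕0⊕1⊕1 = 0
s8 (pos 8,9,10,11,12,13,14,15): 1⊕1⊕0⊕0⊕0⊕0⊕1⊕1 = 0
Syndrome s8…s1 = 0000 → no error.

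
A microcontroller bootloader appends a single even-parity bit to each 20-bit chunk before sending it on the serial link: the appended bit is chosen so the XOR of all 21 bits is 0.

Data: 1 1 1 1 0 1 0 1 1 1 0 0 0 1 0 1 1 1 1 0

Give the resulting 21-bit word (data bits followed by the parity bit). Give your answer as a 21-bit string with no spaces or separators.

XOR of the 20 data bits: 1⊕1⊕1⊕1⊕0⊕1⊕0⊕1⊕1⊕1⊕0⊕0⊕0⊕1⊕0⊕1⊕1⊕1⊕1⊕0 = 1
Parity bit = 1 (so all 21 bits XOR to 0).

111101011100010111101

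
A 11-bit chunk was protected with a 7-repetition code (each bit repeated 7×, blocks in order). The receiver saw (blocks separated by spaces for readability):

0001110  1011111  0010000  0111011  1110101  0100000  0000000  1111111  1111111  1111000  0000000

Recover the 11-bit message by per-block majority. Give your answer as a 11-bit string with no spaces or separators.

01011001110

Block 1 (0001110): 3 ones → 0
Block 2 (1011111): 6 ones → 1
Block 3 (0010000): 1 one → 0
Block 4 (0111011): 5 ones → 1
Block 5 (1110101): 5 ones → 1
Block 6 (0100000): 1 one → 0
Block 7 (0000000): 0 ones → 0
Block 8 (1111111): 7 ones → 1
Block 9 (1111111): 7 ones → 1
Block 10 (1111000): 4 ones → 1
Block 11 (0000000): 0 ones → 0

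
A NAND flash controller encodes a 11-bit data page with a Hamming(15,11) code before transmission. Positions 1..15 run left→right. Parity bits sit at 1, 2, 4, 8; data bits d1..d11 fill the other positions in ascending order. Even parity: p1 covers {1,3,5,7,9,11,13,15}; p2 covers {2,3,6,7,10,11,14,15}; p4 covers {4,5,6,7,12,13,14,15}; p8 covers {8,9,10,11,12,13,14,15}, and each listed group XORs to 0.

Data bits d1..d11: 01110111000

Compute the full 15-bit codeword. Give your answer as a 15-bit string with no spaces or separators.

100011110111000

Place data at non-parity positions: p1 p2 0 p4 1 1 1 p8 0 1 1 1 0 0 0
p1 (pos 1,3,5,7,9,11,13,15): XOR of data positions = 0⊕1⊕1⊕0⊕1⊕0⊕0 = 1
p2 (pos 2,3,6,7,10,11,14,15): XOR of data positions = 0⊕1⊕1⊕1⊕1⊕0⊕0 = 0
p4 (pos 4,5,6,7,12,13,14,15): XOR of data positions = 1⊕1⊕1⊕1⊕0⊕0⊕0 = 0
p8 (pos 8,9,10,11,12,13,14,15): XOR of data positions = 0⊕1⊕1⊕1⊕0⊕0⊕0 = 1
Codeword: 100011110111000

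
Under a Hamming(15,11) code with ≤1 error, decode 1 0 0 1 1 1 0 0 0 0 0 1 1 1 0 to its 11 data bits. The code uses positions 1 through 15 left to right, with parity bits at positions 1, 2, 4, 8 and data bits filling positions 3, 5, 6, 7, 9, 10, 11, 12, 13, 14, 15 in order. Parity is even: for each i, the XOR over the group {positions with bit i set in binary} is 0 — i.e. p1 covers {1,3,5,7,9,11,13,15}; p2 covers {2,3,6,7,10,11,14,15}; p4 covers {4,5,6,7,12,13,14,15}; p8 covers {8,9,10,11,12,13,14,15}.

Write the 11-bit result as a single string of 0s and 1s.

01101001110

s1 (pos 1,3,5,7,9,11,13,15): 1⊕0⊕1⊕0⊕0⊕0⊕1⊕0 = 1
s2 (pos 2,3,6,7,10,11,14,15): 0⊕0⊕1⊕0⊕0⊕0⊕1⊕0 = 0
s4 (pos 4,5,6,7,12,13,14,15): 1⊕1⊕1⊕0⊕1⊕1⊕1⊕0 = 0
s8 (pos 8,9,10,11,12,13,14,15): 0⊕0⊕0⊕0⊕1⊕1⊕1⊕0 = 1
Syndrome s8…s1 = 1001 → error at position 9.
Flip position 9: 100111000001110 → 100111001001110
Read data bits from positions 3,5,6,7,9,10,11,12,13,14,15: 01101001110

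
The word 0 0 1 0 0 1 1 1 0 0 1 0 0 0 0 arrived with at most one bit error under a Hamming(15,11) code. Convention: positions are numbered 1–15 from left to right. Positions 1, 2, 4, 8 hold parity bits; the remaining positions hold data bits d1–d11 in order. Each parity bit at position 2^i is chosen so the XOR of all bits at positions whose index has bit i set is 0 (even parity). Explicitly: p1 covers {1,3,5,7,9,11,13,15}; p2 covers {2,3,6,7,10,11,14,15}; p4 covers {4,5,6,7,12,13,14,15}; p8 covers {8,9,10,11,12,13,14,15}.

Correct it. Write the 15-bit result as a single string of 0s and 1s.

101001110010000

s1 (pos 1,3,5,7,9,11,13,15): 0⊕1⊕0⊕1⊕0⊕1⊕0⊕0 = 1
s2 (pos 2,3,6,7,10,11,14,15): 0⊕1⊕1⊕1⊕0⊕1⊕0⊕0 = 0
s4 (pos 4,5,6,7,12,13,14,15): 0⊕0⊕1⊕1⊕0⊕0⊕0⊕0 = 0
s8 (pos 8,9,10,11,12,13,14,15): 1⊕0⊕0⊕1⊕0⊕0⊕0⊕0 = 0
Syndrome s8…s1 = 0001 → error at position 1.
Flip position 1: 001001110010000 → 101001110010000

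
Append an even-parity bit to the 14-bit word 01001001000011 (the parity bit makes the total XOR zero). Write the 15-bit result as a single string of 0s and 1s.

010010010000111

XOR of the 14 data bits: 0⊕1⊕0⊕0⊕1⊕0⊕0⊕1⊕0⊕0⊕0⊕0⊕1⊕1 = 1
Parity bit = 1 (so all 15 bits XOR to 0).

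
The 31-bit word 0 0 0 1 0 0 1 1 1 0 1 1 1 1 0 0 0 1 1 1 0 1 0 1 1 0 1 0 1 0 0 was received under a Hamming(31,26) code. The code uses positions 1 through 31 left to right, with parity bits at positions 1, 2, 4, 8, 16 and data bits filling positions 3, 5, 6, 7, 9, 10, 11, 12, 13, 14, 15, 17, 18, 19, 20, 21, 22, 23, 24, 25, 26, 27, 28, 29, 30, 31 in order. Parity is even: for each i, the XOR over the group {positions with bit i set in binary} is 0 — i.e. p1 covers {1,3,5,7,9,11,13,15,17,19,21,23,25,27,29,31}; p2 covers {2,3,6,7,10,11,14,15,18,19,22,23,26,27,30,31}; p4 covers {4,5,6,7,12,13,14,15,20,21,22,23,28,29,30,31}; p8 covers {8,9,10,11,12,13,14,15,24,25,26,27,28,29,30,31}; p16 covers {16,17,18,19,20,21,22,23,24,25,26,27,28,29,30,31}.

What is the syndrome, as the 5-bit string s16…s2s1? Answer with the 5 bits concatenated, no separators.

s1 (pos 1,3,5,7,9,11,13,15,17,19,21,23,25,27,29,31): 0⊕0⊕0⊕1⊕1⊕1⊕1⊕0⊕0⊕1⊕0⊕0⊕1⊕1⊕1⊕0 = 0
s2 (pos 2,3,6,7,10,11,14,15,18,19,22,23,26,27,30,31): 0⊕0⊕0⊕1⊕0⊕1⊕1⊕0⊕1⊕1⊕1⊕0⊕0⊕1⊕0⊕0 = 1
s4 (pos 4,5,6,7,12,13,14,15,20,21,22,23,28,29,30,31): 1⊕0⊕0⊕1⊕1⊕1⊕1⊕0⊕1⊕0⊕1⊕0⊕0⊕1⊕0⊕0 = 0
s8 (pos 8,9,10,11,12,13,14,15,24,25,26,27,28,29,30,31): 1⊕1⊕0⊕1⊕1⊕1⊕1⊕0⊕1⊕1⊕0⊕1⊕0⊕1⊕0⊕0 = 0
s16 (pos 16,17,18,19,20,21,22,23,24,25,26,27,28,29,30,31): 0⊕0⊕1⊕1⊕1⊕0⊕1⊕0⊕1⊕1⊕0⊕1⊕0⊕1⊕0⊕0 = 0
Syndrome s16…s1 = 00010 → error at position 2.

00010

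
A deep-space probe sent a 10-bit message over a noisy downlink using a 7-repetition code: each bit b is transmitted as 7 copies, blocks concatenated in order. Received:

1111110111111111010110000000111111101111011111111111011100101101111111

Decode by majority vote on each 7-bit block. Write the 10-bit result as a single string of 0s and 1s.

1110111101

Block 1 (1111110): 6 ones → 1
Block 2 (1111111): 7 ones → 1
Block 3 (1101011): 5 ones → 1
Block 4 (0000000): 0 ones → 0
Block 5 (1111111): 7 ones → 1
Block 6 (0111101): 5 ones → 1
Block 7 (1111111): 7 ones → 1
Block 8 (1110111): 6 ones → 1
Block 9 (0010110): 3 ones → 0
Block 10 (1111111): 7 ones → 1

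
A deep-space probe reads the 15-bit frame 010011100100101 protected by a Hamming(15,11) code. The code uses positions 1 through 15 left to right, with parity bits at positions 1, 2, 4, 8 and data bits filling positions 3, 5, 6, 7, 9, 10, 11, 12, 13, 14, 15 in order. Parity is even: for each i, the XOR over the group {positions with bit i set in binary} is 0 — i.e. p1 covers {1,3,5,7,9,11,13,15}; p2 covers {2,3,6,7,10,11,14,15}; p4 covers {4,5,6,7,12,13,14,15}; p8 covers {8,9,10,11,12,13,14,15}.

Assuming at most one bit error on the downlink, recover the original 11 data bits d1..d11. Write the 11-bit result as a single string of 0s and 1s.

01110100111

s1 (pos 1,3,5,7,9,11,13,15): 0⊕0⊕1⊕1⊕0⊕0⊕1⊕1 = 0
s2 (pos 2,3,6,7,10,11,14,15): 1⊕0⊕1⊕1⊕1⊕0⊕0⊕1 = 1
s4 (pos 4,5,6,7,12,13,14,15): 0⊕1⊕1⊕1⊕0⊕1⊕0⊕1 = 1
s8 (pos 8,9,10,11,12,13,14,15): 0⊕0⊕1⊕0⊕0⊕1⊕0⊕1 = 1
Syndrome s8…s1 = 1110 → error at position 14.
Flip position 14: 010011100100101 → 010011100100111
Read data bits from positions 3,5,6,7,9,10,11,12,13,14,15: 01110100111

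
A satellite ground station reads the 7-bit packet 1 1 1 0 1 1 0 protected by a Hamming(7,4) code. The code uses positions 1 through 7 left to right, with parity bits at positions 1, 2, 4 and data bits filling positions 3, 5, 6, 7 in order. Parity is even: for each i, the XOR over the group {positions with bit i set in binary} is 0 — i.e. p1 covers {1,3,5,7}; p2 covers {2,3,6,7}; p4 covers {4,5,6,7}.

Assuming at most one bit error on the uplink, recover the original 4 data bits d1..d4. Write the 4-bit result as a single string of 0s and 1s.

0110

s1 (pos 1,3,5,7): 1⊕1⊕1⊕0 = 1
s2 (pos 2,3,6,7): 1⊕1⊕1⊕0 = 1
s4 (pos 4,5,6,7): 0⊕1⊕1⊕0 = 0
Syndrome s4…s1 = 011 → error at position 3.
Flip position 3: 1110110 → 1100110
Read data bits from positions 3,5,6,7: 0110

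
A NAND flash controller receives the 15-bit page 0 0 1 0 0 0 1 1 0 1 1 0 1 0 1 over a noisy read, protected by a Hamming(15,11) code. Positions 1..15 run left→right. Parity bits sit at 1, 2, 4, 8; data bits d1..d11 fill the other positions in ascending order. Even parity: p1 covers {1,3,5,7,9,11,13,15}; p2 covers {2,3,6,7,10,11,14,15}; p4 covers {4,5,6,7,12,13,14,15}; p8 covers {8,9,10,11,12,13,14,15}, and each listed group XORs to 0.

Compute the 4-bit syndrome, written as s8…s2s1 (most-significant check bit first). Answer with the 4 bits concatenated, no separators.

s1 (pos 1,3,5,7,9,11,13,15): 0⊕1⊕0⊕1⊕0⊕1⊕1⊕1 = 1
s2 (pos 2,3,6,7,10,11,14,15): 0⊕1⊕0⊕1⊕1⊕1⊕0⊕1 = 1
s4 (pos 4,5,6,7,12,13,14,15): 0⊕0⊕0⊕1⊕0⊕1⊕0⊕1 = 1
s8 (pos 8,9,10,11,12,13,14,15): 1⊕0⊕1⊕1⊕0⊕1⊕0⊕1 = 1
Syndrome s8…s1 = 1111 → error at position 15.

1111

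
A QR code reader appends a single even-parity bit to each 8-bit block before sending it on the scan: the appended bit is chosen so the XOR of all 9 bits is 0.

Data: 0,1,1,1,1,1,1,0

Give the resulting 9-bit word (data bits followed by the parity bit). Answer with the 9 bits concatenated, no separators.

011111100

XOR of the 8 data bits: 0⊕1⊕1⊕1⊕1⊕1⊕1⊕0 = 0
Parity bit = 0 (so all 9 bits XOR to 0).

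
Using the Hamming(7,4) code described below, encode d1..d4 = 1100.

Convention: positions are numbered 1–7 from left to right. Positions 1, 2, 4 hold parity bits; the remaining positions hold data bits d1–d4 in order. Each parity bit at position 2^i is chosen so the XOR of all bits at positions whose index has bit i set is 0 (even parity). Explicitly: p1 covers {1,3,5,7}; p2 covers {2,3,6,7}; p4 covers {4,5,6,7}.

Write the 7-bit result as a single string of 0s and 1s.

Place data at non-parity positions: p1 p2 1 p4 1 0 0
p1 (pos 1,3,5,7): XOR of data positions = 1⊕1⊕0 = 0
p2 (pos 2,3,6,7): XOR of data positions = 1⊕0⊕0 = 1
p4 (pos 4,5,6,7): XOR of data positions = 1⊕0⊕0 = 1
Codeword: 0111100

0111100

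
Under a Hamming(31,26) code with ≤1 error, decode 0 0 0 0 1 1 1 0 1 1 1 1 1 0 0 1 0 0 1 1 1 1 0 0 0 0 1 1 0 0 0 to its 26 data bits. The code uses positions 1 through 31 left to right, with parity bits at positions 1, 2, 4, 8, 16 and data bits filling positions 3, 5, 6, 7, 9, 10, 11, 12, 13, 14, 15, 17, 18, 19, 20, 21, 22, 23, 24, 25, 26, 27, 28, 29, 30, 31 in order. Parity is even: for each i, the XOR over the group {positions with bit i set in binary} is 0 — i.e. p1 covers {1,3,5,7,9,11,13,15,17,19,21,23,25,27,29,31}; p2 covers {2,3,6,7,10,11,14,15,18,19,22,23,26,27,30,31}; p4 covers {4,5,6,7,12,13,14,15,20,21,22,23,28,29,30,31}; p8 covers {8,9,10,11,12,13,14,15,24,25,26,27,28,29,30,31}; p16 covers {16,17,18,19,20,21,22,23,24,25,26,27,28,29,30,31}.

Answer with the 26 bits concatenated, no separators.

s1 (pos 1,3,5,7,9,11,13,15,17,19,21,23,25,27,29,31): 0⊕0⊕1⊕1⊕1⊕1⊕1⊕0⊕0⊕1⊕1⊕0⊕0⊕1⊕0⊕0 = 0
s2 (pos 2,3,6,7,10,11,14,15,18,19,22,23,26,27,30,31): 0⊕0⊕1⊕1⊕1⊕1⊕0⊕0⊕0⊕1⊕1⊕0⊕0⊕1⊕0⊕0 = 1
s4 (pos 4,5,6,7,12,13,14,15,20,21,22,23,28,29,30,31): 0⊕1⊕1⊕1⊕1⊕1⊕0⊕0⊕1⊕1⊕1⊕0⊕1⊕0⊕0⊕0 = 1
s8 (pos 8,9,10,11,12,13,14,15,24,25,26,27,28,29,30,31): 0⊕1⊕1⊕1⊕1⊕1⊕0⊕0⊕0⊕0⊕0⊕1⊕1⊕0⊕0⊕0 = 1
s16 (pos 16,17,18,19,20,21,22,23,24,25,26,27,28,29,30,31): 1⊕0⊕0⊕1⊕1⊕1⊕1⊕0⊕0⊕0⊕0⊕1⊕1⊕0⊕0⊕0 = 1
Syndrome s16…s1 = 11110 → error at position 30.
Flip position 30: 0000111011111001001111000011000 → 0000111011111001001111000011010
Read data bits from positions 3,5,6,7,9,10,11,12,13,14,15,17,18,19,20,21,22,23,24,25,26,27,28,29,30,31: 01111111100001111000011010

01111111100001111000011010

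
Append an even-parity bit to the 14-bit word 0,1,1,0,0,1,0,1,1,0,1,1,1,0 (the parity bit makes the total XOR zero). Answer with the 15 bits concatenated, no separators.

011001011011100

XOR of the 14 data bits: 0⊕1⊕1⊕0⊕0⊕1⊕0⊕1⊕1⊕0⊕1⊕1⊕1⊕0 = 0
Parity bit = 0 (so all 15 bits XOR to 0).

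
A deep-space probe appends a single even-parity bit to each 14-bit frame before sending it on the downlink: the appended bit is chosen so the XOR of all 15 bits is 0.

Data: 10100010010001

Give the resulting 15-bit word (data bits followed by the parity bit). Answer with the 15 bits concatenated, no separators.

XOR of the 14 data bits: 1⊕0⊕1⊕0⊕0⊕0⊕1⊕0⊕0⊕1⊕0⊕0⊕0⊕1 = 1
Parity bit = 1 (so all 15 bits XOR to 0).

101000100100011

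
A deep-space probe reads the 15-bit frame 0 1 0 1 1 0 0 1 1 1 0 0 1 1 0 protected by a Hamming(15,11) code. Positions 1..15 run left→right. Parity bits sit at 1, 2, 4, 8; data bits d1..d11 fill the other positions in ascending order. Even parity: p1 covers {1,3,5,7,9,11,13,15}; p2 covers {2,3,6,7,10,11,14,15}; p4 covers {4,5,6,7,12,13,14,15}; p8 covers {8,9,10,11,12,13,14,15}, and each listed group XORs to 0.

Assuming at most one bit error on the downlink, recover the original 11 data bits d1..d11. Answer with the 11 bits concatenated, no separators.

s1 (pos 1,3,5,7,9,11,13,15): 0⊕0⊕1⊕0⊕1⊕0⊕1⊕0 = 1
s2 (pos 2,3,6,7,10,11,14,15): 1⊕0⊕0⊕0⊕1⊕0⊕1⊕0 = 1
s4 (pos 4,5,6,7,12,13,14,15): 1⊕1⊕0⊕0⊕0⊕1⊕1⊕0 = 0
s8 (pos 8,9,10,11,12,13,14,15): 1⊕1⊕1⊕0⊕0⊕1⊕1⊕0 = 1
Syndrome s8…s1 = 1011 → error at position 11.
Flip position 11: 010110011100110 → 010110011110110
Read data bits from positions 3,5,6,7,9,10,11,12,13,14,15: 01001110110

01001110110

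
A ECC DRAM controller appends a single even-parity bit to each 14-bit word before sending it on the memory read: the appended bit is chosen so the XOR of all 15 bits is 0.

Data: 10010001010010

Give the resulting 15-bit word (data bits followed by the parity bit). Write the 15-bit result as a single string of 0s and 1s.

XOR of the 14 data bits: 1⊕0⊕0⊕1⊕0⊕0⊕0⊕1⊕0⊕1⊕0⊕0⊕1⊕0 = 1
Parity bit = 1 (so all 15 bits XOR to 0).

100100010100101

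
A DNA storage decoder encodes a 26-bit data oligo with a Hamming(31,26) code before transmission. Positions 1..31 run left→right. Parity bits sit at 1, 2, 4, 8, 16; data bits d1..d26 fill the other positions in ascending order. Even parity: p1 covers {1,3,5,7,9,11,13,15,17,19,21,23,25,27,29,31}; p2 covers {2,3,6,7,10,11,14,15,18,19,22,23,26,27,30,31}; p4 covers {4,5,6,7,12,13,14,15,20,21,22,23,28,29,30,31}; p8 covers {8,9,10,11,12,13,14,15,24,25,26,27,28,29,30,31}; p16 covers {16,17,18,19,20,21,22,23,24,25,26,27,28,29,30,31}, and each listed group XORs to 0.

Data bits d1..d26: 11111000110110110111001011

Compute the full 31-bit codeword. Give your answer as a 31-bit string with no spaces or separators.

0011111010001100110110111001011

Place data at non-parity positions: p1 p2 1 p4 1 1 1 p8 1 0 0 0 1 1 0 p16 1 1 0 1 1 0 1 1 1 0 0 1 0 1 1
p1 (pos 1,3,5,7,9,11,13,15,17,19,21,23,25,27,29,31): XOR of data positions = 1⊕1⊕1⊕1⊕0⊕1⊕0⊕1⊕0⊕1⊕1⊕1⊕0⊕0⊕1 = 0
p2 (pos 2,3,6,7,10,11,14,15,18,19,22,23,26,27,30,31): XOR of data positions = 1⊕1⊕1⊕0⊕0⊕1⊕0⊕1⊕0⊕0⊕1⊕0⊕0⊕1⊕1 = 0
p4 (pos 4,5,6,7,12,13,14,15,20,21,22,23,28,29,30,31): XOR of data positions = 1⊕1⊕1⊕0⊕1⊕1⊕0⊕1⊕1⊕0⊕1⊕1⊕0⊕1⊕1 = 1
p8 (pos 8,9,10,11,12,13,14,15,24,25,26,27,28,29,30,31): XOR of data positions = 1⊕0⊕0⊕0⊕1⊕1⊕0⊕1⊕1⊕0⊕0⊕1⊕0⊕1⊕1 = 0
p16 (pos 16,17,18,19,20,21,22,23,24,25,26,27,28,29,30,31): XOR of data positions = 1⊕1⊕0⊕1⊕1⊕0⊕1⊕1⊕1⊕0⊕0⊕1⊕0⊕1⊕1 = 0
Codeword: 0011111010001100110110111001011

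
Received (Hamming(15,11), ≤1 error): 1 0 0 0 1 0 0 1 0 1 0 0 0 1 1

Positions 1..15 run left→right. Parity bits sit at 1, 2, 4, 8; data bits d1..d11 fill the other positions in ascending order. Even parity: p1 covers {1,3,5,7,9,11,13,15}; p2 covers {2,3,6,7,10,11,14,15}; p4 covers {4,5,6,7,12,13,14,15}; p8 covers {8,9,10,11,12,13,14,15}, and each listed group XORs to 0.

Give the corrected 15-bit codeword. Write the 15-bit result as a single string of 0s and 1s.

s1 (pos 1,3,5,7,9,11,13,15): 1⊕0⊕1⊕0⊕0⊕0⊕0⊕1 = 1
s2 (pos 2,3,6,7,10,11,14,15): 0⊕0⊕0⊕0⊕1⊕0⊕1⊕1 = 1
s4 (pos 4,5,6,7,12,13,14,15): 0⊕1⊕0⊕0⊕0⊕0⊕1⊕1 = 1
s8 (pos 8,9,10,11,12,13,14,15): 1⊕0⊕1⊕0⊕0⊕0⊕1⊕1 = 0
Syndrome s8…s1 = 0111 → error at position 7.
Flip position 7: 100010010100011 → 100010110100011

100010110100011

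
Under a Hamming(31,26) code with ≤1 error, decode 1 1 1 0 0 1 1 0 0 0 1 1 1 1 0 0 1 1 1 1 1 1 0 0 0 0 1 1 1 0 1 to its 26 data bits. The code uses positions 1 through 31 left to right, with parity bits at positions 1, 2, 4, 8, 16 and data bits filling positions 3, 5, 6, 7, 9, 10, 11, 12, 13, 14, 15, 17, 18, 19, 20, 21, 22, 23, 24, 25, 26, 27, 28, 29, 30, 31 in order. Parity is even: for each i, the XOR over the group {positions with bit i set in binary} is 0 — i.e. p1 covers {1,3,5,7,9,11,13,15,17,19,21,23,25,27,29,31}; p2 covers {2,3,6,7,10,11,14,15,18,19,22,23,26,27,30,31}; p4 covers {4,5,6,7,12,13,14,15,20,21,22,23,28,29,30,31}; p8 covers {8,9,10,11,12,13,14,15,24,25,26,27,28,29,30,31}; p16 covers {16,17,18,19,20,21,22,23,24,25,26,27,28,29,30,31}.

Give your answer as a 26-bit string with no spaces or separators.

10100011110111111000011101

s1 (pos 1,3,5,7,9,11,13,15,17,19,21,23,25,27,29,31): 1⊕1⊕0⊕1⊕0⊕1⊕1⊕0⊕1⊕1⊕1⊕0⊕0⊕1⊕1⊕1 = 1
s2 (pos 2,3,6,7,10,11,14,15,18,19,22,23,26,27,30,31): 1⊕1⊕1⊕1⊕0⊕1⊕1⊕0⊕1⊕1⊕1⊕0⊕0⊕1⊕0⊕1 = 1
s4 (pos 4,5,6,7,12,13,14,15,20,21,22,23,28,29,30,31): 0⊕0⊕1⊕1⊕1⊕1⊕1⊕0⊕1⊕1⊕1⊕0⊕1⊕1⊕0⊕1 = 1
s8 (pos 8,9,10,11,12,13,14,15,24,25,26,27,28,29,30,31): 0⊕0⊕0⊕1⊕1⊕1⊕1⊕0⊕0⊕0⊕0⊕1⊕1⊕1⊕0⊕1 = 0
s16 (pos 16,17,18,19,20,21,22,23,24,25,26,27,28,29,30,31): 0⊕1⊕1⊕1⊕1⊕1⊕1⊕0⊕0⊕0⊕0⊕1⊕1⊕1⊕0⊕1 = 0
Syndrome s16…s1 = 00111 → error at position 7.
Flip position 7: 1110011000111100111111000011101 → 1110010000111100111111000011101
Read data bits from positions 3,5,6,7,9,10,11,12,13,14,15,17,18,19,20,21,22,23,24,25,26,27,28,29,30,31: 10100011110111111000011101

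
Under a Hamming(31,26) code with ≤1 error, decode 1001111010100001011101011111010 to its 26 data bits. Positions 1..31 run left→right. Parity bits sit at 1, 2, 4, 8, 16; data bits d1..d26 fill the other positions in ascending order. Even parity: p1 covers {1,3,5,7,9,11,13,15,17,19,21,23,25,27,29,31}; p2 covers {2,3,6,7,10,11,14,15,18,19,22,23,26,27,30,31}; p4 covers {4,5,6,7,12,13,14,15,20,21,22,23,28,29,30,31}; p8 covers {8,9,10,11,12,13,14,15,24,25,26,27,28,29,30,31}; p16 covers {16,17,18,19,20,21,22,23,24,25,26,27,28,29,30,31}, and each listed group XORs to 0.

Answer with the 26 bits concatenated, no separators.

01111010000001101011111010

s1 (pos 1,3,5,7,9,11,13,15,17,19,21,23,25,27,29,31): 1⊕0⊕1⊕1⊕1⊕1⊕0⊕0⊕0⊕1⊕0⊕0⊕1⊕1⊕0⊕0 = 0
s2 (pos 2,3,6,7,10,11,14,15,18,19,22,23,26,27,30,31): 0⊕0⊕1⊕1⊕0⊕1⊕0⊕0⊕1⊕1⊕1⊕0⊕1⊕1⊕1⊕0 = 1
s4 (pos 4,5,6,7,12,13,14,15,20,21,22,23,28,29,30,31): 1⊕1⊕1⊕1⊕0⊕0⊕0⊕0⊕1⊕0⊕1⊕0⊕1⊕0⊕1⊕0 = 0
s8 (pos 8,9,10,11,12,13,14,15,24,25,26,27,28,29,30,31): 0⊕1⊕0⊕1⊕0⊕0⊕0⊕0⊕1⊕1⊕1⊕1⊕1⊕0⊕1⊕0 = 0
s16 (pos 16,17,18,19,20,21,22,23,24,25,26,27,28,29,30,31): 1⊕0⊕1⊕1⊕1⊕0⊕1⊕0⊕1⊕1⊕1⊕1⊕1⊕0⊕1⊕0 = 1
Syndrome s16…s1 = 10010 → error at position 18.
Flip position 18: 1001111010100001011101011111010 → 1001111010100001001101011111010
Read data bits from positions 3,5,6,7,9,10,11,12,13,14,15,17,18,19,20,21,22,23,24,25,26,27,28,29,30,31: 01111010000001101011111010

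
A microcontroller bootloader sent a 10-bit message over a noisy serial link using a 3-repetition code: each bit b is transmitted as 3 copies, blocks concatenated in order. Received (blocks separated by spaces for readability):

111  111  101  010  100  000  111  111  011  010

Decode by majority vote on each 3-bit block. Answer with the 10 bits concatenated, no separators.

1110001110

Block 1 (111): 3 ones → 1
Block 2 (111): 3 ones → 1
Block 3 (101): 2 ones → 1
Block 4 (010): 1 one → 0
Block 5 (100): 1 one → 0
Block 6 (000): 0 ones → 0
Block 7 (111): 3 ones → 1
Block 8 (111): 3 ones → 1
Block 9 (011): 2 ones → 1
Block 10 (010): 1 one → 0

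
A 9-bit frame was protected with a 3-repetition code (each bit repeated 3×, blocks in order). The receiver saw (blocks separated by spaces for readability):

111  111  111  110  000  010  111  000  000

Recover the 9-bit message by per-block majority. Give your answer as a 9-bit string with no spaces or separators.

Block 1 (111): 3 ones → 1
Block 2 (111): 3 ones → 1
Block 3 (111): 3 ones → 1
Block 4 (110): 2 ones → 1
Block 5 (000): 0 ones → 0
Block 6 (010): 1 one → 0
Block 7 (111): 3 ones → 1
Block 8 (000): 0 ones → 0
Block 9 (000): 0 ones → 0

111100100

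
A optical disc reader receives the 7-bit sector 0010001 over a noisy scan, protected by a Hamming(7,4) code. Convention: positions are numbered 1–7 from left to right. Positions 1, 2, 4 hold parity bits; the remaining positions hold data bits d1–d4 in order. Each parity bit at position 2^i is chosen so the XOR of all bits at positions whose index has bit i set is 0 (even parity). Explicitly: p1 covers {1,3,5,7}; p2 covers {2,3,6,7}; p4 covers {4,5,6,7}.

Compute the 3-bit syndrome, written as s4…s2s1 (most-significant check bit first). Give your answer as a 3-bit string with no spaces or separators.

100

s1 (pos 1,3,5,7): 0⊕1⊕0⊕1 = 0
s2 (pos 2,3,6,7): 0⊕1⊕0⊕1 = 0
s4 (pos 4,5,6,7): 0⊕0⊕0⊕1 = 1
Syndrome s4…s1 = 100 → error at position 4.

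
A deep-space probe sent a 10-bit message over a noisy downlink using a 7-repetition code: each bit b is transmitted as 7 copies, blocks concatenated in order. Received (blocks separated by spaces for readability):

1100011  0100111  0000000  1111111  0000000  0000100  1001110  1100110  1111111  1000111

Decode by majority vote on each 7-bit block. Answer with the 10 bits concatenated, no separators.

Block 1 (1100011): 4 ones → 1
Block 2 (0100111): 4 ones → 1
Block 3 (0000000): 0 ones → 0
Block 4 (1111111): 7 ones → 1
Block 5 (0000000): 0 ones → 0
Block 6 (0000100): 1 one → 0
Block 7 (1001110): 4 ones → 1
Block 8 (1100110): 4 ones → 1
Block 9 (1111111): 7 ones → 1
Block 10 (1000111): 4 ones → 1

1101001111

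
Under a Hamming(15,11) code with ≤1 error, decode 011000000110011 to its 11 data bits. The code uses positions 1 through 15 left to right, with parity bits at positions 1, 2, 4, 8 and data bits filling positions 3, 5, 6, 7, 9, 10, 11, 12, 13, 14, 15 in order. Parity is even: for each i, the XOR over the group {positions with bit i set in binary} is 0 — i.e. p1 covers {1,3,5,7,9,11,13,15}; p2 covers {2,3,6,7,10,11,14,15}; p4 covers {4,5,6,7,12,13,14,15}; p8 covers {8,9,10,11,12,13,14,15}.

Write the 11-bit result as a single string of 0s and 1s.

s1 (pos 1,3,5,7,9,11,13,15): 0⊕1⊕0⊕0⊕0⊕1⊕0⊕1 = 1
s2 (pos 2,3,6,7,10,11,14,15): 1⊕1⊕0⊕0⊕1⊕1⊕1⊕1 = 0
s4 (pos 4,5,6,7,12,13,14,15): 0⊕0⊕0⊕0⊕0⊕0⊕1⊕1 = 0
s8 (pos 8,9,10,11,12,13,14,15): 0⊕0⊕1⊕1⊕0⊕0⊕1⊕1 = 0
Syndrome s8…s1 = 0001 → error at position 1.
Flip position 1: 011000000110011 → 111000000110011
Read data bits from positions 3,5,6,7,9,10,11,12,13,14,15: 10000110011

10000110011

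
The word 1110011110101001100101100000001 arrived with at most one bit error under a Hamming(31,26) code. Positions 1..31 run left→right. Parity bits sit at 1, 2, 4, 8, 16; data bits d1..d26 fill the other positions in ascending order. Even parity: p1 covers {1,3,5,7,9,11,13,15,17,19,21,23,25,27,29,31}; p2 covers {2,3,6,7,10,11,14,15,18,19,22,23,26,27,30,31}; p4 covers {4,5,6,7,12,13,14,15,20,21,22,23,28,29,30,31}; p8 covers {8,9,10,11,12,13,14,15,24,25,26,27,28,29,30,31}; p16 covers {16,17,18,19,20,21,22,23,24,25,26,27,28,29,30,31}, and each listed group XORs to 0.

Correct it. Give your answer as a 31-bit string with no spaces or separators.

1110011110100001100101100000001

s1 (pos 1,3,5,7,9,11,13,15,17,19,21,23,25,27,29,31): 1⊕1⊕0⊕1⊕1⊕1⊕1⊕0⊕1⊕0⊕0⊕1⊕0⊕0⊕0⊕1 = 1
s2 (pos 2,3,6,7,10,11,14,15,18,19,22,23,26,27,30,31): 1⊕1⊕1⊕1⊕0⊕1⊕0⊕0⊕0⊕0⊕1⊕1⊕0⊕0⊕0⊕1 = 0
s4 (pos 4,5,6,7,12,13,14,15,20,21,22,23,28,29,30,31): 0⊕0⊕1⊕1⊕0⊕1⊕0⊕0⊕1⊕0⊕1⊕1⊕0⊕0⊕0⊕1 = 1
s8 (pos 8,9,10,11,12,13,14,15,24,25,26,27,28,29,30,31): 1⊕1⊕0⊕1⊕0⊕1⊕0⊕0⊕0⊕0⊕0⊕0⊕0⊕0⊕0⊕1 = 1
s16 (pos 16,17,18,19,20,21,22,23,24,25,26,27,28,29,30,31): 1⊕1⊕0⊕0⊕1⊕0⊕1⊕1⊕0⊕0⊕0⊕0⊕0⊕0⊕0⊕1 = 0
Syndrome s16…s1 = 01101 → error at position 13.
Flip position 13: 1110011110101001100101100000001 → 1110011110100001100101100000001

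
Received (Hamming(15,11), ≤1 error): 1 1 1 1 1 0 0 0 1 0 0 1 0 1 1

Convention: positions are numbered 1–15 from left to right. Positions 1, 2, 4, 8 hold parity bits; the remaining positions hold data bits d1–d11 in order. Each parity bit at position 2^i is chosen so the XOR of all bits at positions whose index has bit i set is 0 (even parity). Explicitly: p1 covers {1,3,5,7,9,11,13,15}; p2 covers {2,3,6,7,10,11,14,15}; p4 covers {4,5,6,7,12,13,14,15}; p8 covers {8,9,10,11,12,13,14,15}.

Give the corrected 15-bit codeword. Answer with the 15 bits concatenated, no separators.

s1 (pos 1,3,5,7,9,11,13,15): 1⊕1⊕1⊕0⊕1⊕0⊕0⊕1 = 1
s2 (pos 2,3,6,7,10,11,14,15): 1⊕1⊕0⊕0⊕0⊕0⊕1⊕1 = 0
s4 (pos 4,5,6,7,12,13,14,15): 1⊕1⊕0⊕0⊕1⊕0⊕1⊕1 = 1
s8 (pos 8,9,10,11,12,13,14,15): 0⊕1⊕0⊕0⊕1⊕0⊕1⊕1 = 0
Syndrome s8…s1 = 0101 → error at position 5.
Flip position 5: 111110001001011 → 111100001001011

111100001001011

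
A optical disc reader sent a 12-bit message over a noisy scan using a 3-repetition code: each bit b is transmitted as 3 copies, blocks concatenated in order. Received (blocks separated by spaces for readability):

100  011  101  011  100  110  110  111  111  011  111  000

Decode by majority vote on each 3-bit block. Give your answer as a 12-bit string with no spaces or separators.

Block 1 (100): 1 one → 0
Block 2 (011): 2 ones → 1
Block 3 (101): 2 ones → 1
Block 4 (011): 2 ones → 1
Block 5 (100): 1 one → 0
Block 6 (110): 2 ones → 1
Block 7 (110): 2 ones → 1
Block 8 (111): 3 ones → 1
Block 9 (111): 3 ones → 1
Block 10 (011): 2 ones → 1
Block 11 (111): 3 ones → 1
Block 12 (000): 0 ones → 0

011101111110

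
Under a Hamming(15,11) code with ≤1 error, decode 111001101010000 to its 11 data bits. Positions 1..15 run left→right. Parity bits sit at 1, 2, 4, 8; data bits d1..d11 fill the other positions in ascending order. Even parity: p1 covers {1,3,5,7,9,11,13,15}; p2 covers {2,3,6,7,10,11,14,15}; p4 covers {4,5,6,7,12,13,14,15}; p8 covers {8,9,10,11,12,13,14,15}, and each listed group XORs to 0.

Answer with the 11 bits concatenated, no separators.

s1 (pos 1,3,5,7,9,11,13,15): 1⊕1⊕0⊕1⊕1⊕1⊕0⊕0 = 1
s2 (pos 2,3,6,7,10,11,14,15): 1⊕1⊕1⊕1⊕0⊕1⊕0⊕0 = 1
s4 (pos 4,5,6,7,12,13,14,15): 0⊕0⊕1⊕1⊕0⊕0⊕0⊕0 = 0
s8 (pos 8,9,10,11,12,13,14,15): 0⊕1⊕0⊕1⊕0⊕0⊕0⊕0 = 0
Syndrome s8…s1 = 0011 → error at position 3.
Flip position 3: 111001101010000 → 110001101010000
Read data bits from positions 3,5,6,7,9,10,11,12,13,14,15: 00111010000

00111010000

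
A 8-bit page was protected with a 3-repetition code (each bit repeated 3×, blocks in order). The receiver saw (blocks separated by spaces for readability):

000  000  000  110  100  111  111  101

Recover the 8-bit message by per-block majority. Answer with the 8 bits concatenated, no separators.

Block 1 (000): 0 ones → 0
Block 2 (000): 0 ones → 0
Block 3 (000): 0 ones → 0
Block 4 (110): 2 ones → 1
Block 5 (100): 1 one → 0
Block 6 (111): 3 ones → 1
Block 7 (111): 3 ones → 1
Block 8 (101): 2 ones → 1

00010111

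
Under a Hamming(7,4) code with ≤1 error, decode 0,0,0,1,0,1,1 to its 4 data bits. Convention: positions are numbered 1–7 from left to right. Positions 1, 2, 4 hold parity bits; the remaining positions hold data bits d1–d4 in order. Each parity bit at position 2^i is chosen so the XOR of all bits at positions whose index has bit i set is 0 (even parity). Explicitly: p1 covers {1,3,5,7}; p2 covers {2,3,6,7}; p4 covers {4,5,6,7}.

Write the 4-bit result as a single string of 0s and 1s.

0111

s1 (pos 1,3,5,7): 0⊕0⊕0⊕1 = 1
s2 (pos 2,3,6,7): 0⊕0⊕1⊕1 = 0
s4 (pos 4,5,6,7): 1⊕0⊕1⊕1 = 1
Syndrome s4…s1 = 101 → error at position 5.
Flip position 5: 0001011 → 0001111
Read data bits from positions 3,5,6,7: 0111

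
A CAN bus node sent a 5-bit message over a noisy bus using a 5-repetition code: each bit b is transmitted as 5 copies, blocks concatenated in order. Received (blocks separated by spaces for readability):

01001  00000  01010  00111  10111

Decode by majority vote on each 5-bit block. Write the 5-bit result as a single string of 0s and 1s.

00011

Block 1 (01001): 2 ones → 0
Block 2 (00000): 0 ones → 0
Block 3 (01010): 2 ones → 0
Block 4 (00111): 3 ones → 1
Block 5 (10111): 4 ones → 1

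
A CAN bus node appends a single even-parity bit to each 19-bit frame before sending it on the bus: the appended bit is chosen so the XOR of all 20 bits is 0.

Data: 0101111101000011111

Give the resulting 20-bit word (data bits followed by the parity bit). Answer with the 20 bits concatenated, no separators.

XOR of the 19 data bits: 0⊕1⊕0⊕1⊕1⊕1⊕1⊕1⊕0⊕1⊕0⊕0⊕0⊕0⊕1⊕1⊕1⊕1⊕1 = 0
Parity bit = 0 (so all 20 bits XOR to 0).

01011111010000111110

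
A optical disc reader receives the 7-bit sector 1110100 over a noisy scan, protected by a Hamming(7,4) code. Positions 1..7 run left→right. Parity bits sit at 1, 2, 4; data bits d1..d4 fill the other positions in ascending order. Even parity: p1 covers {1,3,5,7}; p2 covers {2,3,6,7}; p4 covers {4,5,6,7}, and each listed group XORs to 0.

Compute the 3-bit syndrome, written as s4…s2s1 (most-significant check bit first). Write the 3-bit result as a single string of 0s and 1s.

101

s1 (pos 1,3,5,7): 1⊕1⊕1⊕0 = 1
s2 (pos 2,3,6,7): 1⊕1⊕0⊕0 = 0
s4 (pos 4,5,6,7): 0⊕1⊕0⊕0 = 1
Syndrome s4…s1 = 101 → error at position 5.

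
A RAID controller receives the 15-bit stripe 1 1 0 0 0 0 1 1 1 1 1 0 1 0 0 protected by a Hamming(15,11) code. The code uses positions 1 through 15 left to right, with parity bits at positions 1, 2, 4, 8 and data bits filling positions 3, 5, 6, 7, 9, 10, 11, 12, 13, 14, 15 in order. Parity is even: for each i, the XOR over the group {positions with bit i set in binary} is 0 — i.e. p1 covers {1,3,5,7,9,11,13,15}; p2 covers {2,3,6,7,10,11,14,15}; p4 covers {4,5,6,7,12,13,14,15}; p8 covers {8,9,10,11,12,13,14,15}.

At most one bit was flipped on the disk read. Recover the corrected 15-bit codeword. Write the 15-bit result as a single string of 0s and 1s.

110000110110100

s1 (pos 1,3,5,7,9,11,13,15): 1⊕0⊕0⊕1⊕1⊕1⊕1⊕0 = 1
s2 (pos 2,3,6,7,10,11,14,15): 1⊕0⊕0⊕1⊕1⊕1⊕0⊕0 = 0
s4 (pos 4,5,6,7,12,13,14,15): 0⊕0⊕0⊕1⊕0⊕1⊕0⊕0 = 0
s8 (pos 8,9,10,11,12,13,14,15): 1⊕1⊕1⊕1⊕0⊕1⊕0⊕0 = 1
Syndrome s8…s1 = 1001 → error at position 9.
Flip position 9: 110000111110100 → 110000110110100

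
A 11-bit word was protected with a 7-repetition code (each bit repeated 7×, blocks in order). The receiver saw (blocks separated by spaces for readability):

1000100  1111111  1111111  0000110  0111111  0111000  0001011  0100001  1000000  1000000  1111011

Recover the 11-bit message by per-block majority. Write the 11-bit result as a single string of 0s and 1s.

01101000001

Block 1 (1000100): 2 ones → 0
Block 2 (1111111): 7 ones → 1
Block 3 (1111111): 7 ones → 1
Block 4 (0000110): 2 ones → 0
Block 5 (0111111): 6 ones → 1
Block 6 (0111000): 3 ones → 0
Block 7 (0001011): 3 ones → 0
Block 8 (0100001): 2 ones → 0
Block 9 (1000000): 1 one → 0
Block 10 (1000000): 1 one → 0
Block 11 (1111011): 6 ones → 1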